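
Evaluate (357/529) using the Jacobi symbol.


Compute (357/529) via quadratic reciprocity:
  reciprocity: (357/529) -> +(529/357)
  reduce: (172/357)
  pull out 2: (2/357) = -1  (since 357 mod 8 = 5)
  pull out 2: (2/357) = -1  (since 357 mod 8 = 5)
  reciprocity: (43/357) -> +(357/43)
  reduce: (13/43)
  reciprocity: (13/43) -> +(43/13)
  reduce: (4/13)
  pull out 2: (2/13) = -1  (since 13 mod 8 = 5)
  pull out 2: (2/13) = -1  (since 13 mod 8 = 5)
  (1/13) = 1
Product of signs = 1

1


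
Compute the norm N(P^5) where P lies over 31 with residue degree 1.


N(P^a) = p^(a*f)
= 31^(5*1)
= 31^5
= 28629151

28629151


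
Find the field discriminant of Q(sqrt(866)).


For K = Q(sqrt(d)) with d squarefree: disc(K) = d if d = 1 mod 4, and disc(K) = 4d if d = 2 or 3 mod 4.
Here d = 866, and d mod 4 = 2.
d = 2 mod 4, not 1 (O_K = Z[sqrt(d)]), so disc(K) = 4d = 4 * (866) = 3464

3464


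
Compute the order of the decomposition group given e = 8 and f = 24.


|D_P| = e * f
= 8 * 24
= 192

192


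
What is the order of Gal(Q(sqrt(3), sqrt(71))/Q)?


The 2 square roots of distinct primes are multiplicatively independent over Q,
so [K:Q] = 2^2 and Gal(K/Q) is isomorphic to (Z/2Z)^2.
|Gal| = 2^2 = 4

4


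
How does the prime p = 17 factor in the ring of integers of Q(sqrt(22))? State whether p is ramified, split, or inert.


K = Q(sqrt(22)). Since d mod 4 = 2, disc(K) = 88.
Check p | disc: 88 mod 17 = 3.
p does not divide disc. Compute Legendre symbol (d/p):
5^((17-1)/2) mod 17 = -1
(d/p) = -1, so p is inert: (p) stays prime with e=1, f=2, g=1.
Therefore p is inert.

inert


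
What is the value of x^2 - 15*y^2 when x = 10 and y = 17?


x^2 - d*y^2
= 10^2 - 15*17^2
= 100 - 4335
= -4235

-4235


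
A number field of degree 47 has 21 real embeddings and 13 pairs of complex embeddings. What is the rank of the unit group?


By Dirichlet's unit theorem:
rank = r1 + r2 - 1
= 21 + 13 - 1
= 33

33


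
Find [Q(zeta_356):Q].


The degree equals Euler's totient phi(356).
356 = 2^2 * 89
phi(356) = 176

176


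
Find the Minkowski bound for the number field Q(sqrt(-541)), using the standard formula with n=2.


d = -541, d mod 4 = 3, so disc(K) = 4d = -2164; |disc(K)| = 2164
Imaginary quadratic field, so n = 2, s = r2 = 1, r1 = 0
M = (n!/n^n) * (4/pi)^s * sqrt(|disc(K)|) = (2!/2^2) * (4/pi)^1 * sqrt(2164)
= 0.5 * 1.273240 * 46.518813
= 29.6148

29.6148


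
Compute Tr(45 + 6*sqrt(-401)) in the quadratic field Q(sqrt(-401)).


Tr(a + b*sqrt(d)) = (a + b*sqrt(d)) + (a - b*sqrt(d)) = 2a
= 2 * (45)
= 90

90


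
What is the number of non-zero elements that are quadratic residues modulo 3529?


For prime p, the number of non-zero quadratic residues is (p-1)/2.
= (3529-1)/2
= 1764

1764


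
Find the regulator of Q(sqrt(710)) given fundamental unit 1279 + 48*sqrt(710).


epsilon = 1279 + 48*sqrt(710)
= 2557.9996
R = ln(2557.9996)
= 7.8470

7.8470


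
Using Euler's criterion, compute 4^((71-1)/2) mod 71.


p = 71 is prime and the exponent is (p-1)/2 = 35, so by Euler's criterion 4^35 = (4/71) = +1 or -1 mod 71.
Compute by square-and-multiply:
  35 = 32 + 2 + 1 (binary 100011)
  Repeated squaring mod 71: 4^1 = 4, 4^2 = 16, 4^4 = 43, 4^8 = 3, 4^16 = 9, 4^32 = 10
  4^35 = 4^32 * 4^2 * 4^1 = 10 * 16 * 4 mod 71
    10 * 16 = 160 = 18 mod 71
    18 * 4 = 72 = 1 mod 71
  4^35 = 1 mod 71
Result 1: 4 is a quadratic residue mod 71.
4^35 mod 71 = 1

1


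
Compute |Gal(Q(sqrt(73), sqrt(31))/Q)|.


The 2 square roots of distinct primes are multiplicatively independent over Q,
so [K:Q] = 2^2 and Gal(K/Q) is isomorphic to (Z/2Z)^2.
|Gal| = 2^2 = 4

4


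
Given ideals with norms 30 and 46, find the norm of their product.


N(IJ) = N(I) * N(J)
= 30 * 46
= 1380

1380


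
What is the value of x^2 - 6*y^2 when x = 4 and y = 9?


x^2 - d*y^2
= 4^2 - 6*9^2
= 16 - 486
= -470

-470


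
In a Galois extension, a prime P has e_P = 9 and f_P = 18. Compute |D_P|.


|D_P| = e * f
= 9 * 18
= 162

162


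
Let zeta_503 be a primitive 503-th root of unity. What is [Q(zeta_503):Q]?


The degree equals Euler's totient phi(503).
503 = 503
phi(503) = 502

502


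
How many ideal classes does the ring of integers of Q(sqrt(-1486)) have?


K = Q(sqrt(-1486)). d mod 4 = 2, so D = disc(K) = 4d = -5944
h(K) equals the number of primitive reduced positive-definite forms (a, b, c) = a*x^2 + b*x*y + c*y^2 with b^2 - 4ac = D,
where reduced means |b| <= a <= c, with b >= 0 whenever |b| = a or a = c, and primitive means gcd(a, b, c) = 1.
Reduced forces 3a^2 <= |D| = 5944, so 1 <= a <= 44; b must have the parity of D, and c = (b^2 - D)/(4a) must be an integer >= a.
Enumerate a = 1..44, b in [-a, a]:
  a=1: (1, 0, 1486)  [1]
  a=2: (2, 0, 743)  [1]
  a=3..4: none
  a=5: (5, -4, 298), (5, 4, 298)  [2]
  a=6..9: none
  a=10: (10, -4, 149), (10, 4, 149)  [2]
  a=11..12: none
  a=13: (13, -6, 115), (13, 6, 115)  [2]
  a=14..22: none
  a=23: (23, -6, 65), (23, 6, 65)  [2]
  a=24: none
  a=25: (25, -16, 62), (25, 16, 62)  [2]
  a=26: (26, -20, 61), (26, 20, 61)  [2]
  a=27..28: none
  a=29: (29, -28, 58), (29, 28, 58)  [2]
  a=30: none
  a=31: (31, -16, 50), (31, 16, 50)  [2]
  a=32..40: none
  a=41: (41, -40, 46), (41, 40, 46)  [2]
  a=42..44: none
Total reduced forms: 1 + 1 + 2 + 2 + 2 + 2 + 2 + 2 + 2 + 2 + 2 = 20
h = 20

20


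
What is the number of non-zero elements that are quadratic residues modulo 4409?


For prime p, the number of non-zero quadratic residues is (p-1)/2.
= (4409-1)/2
= 2204

2204


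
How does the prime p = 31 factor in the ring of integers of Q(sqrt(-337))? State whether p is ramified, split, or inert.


K = Q(sqrt(-337)). Since d mod 4 = 3, disc(K) = -1348.
Check p | disc: -1348 mod 31 = 16.
p does not divide disc. Compute Legendre symbol (d/p):
4^((31-1)/2) mod 31 = 1
(d/p) = 1, so p splits: (p) = P*P' with e=1, f=1, g=2.
Therefore p is split.

split


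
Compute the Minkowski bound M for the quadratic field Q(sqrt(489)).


d = 489, d mod 4 = 1, so disc(K) = d = 489; |disc(K)| = 489
Real quadratic field, so n = 2, s = r2 = 0, r1 = 2
M = (n!/n^n) * (4/pi)^s * sqrt(|disc(K)|) = (2!/2^2) * (4/pi)^0 * sqrt(489)
= 0.5 * 1.000000 * 22.113344
= 11.0567

11.0567


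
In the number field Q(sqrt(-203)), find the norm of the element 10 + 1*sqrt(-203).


N(a + b*sqrt(d)) = a^2 - d*b^2
= (10)^2 - (-203)*(1)^2
= 100 + 203
= 303

303


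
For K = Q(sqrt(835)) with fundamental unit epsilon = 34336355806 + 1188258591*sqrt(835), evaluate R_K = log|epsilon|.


epsilon = 34336355806 + 1188258591*sqrt(835)
= 6.8673e+10
R = ln(6.8673e+10)
= 24.9526

24.9526


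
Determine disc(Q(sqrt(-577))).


For K = Q(sqrt(d)) with d squarefree: disc(K) = d if d = 1 mod 4, and disc(K) = 4d if d = 2 or 3 mod 4.
Here d = -577, and d mod 4 = 3.
d = 3 mod 4, not 1 (O_K = Z[sqrt(d)]), so disc(K) = 4d = 4 * (-577) = -2308

-2308


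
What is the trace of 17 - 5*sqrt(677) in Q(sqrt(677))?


Tr(a + b*sqrt(d)) = (a + b*sqrt(d)) + (a - b*sqrt(d)) = 2a
= 2 * (17)
= 34

34


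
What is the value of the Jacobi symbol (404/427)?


Compute (404/427) via quadratic reciprocity:
  pull out 2: (2/427) = -1  (since 427 mod 8 = 3)
  pull out 2: (2/427) = -1  (since 427 mod 8 = 3)
  reciprocity: (101/427) -> +(427/101)
  reduce: (23/101)
  reciprocity: (23/101) -> +(101/23)
  reduce: (9/23)
  reciprocity: (9/23) -> +(23/9)
  reduce: (5/9)
  reciprocity: (5/9) -> +(9/5)
  reduce: (4/5)
  pull out 2: (2/5) = -1  (since 5 mod 8 = 5)
  pull out 2: (2/5) = -1  (since 5 mod 8 = 5)
  (1/5) = 1
Product of signs = 1

1


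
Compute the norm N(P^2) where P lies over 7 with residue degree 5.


N(P^a) = p^(a*f)
= 7^(2*5)
= 7^10
= 282475249

282475249


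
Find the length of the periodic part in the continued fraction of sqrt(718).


Run the CF algorithm for sqrt(718).
a_0 = floor(sqrt(718)) = 26; set m_0=0, q_0=1.
Recurrence: m' = q*a - m,  q' = (d - m'^2)/q,  a' = floor((a_0 + m')/q').
  step 1: m=26, q=42, a=1
  step 2: m=16, q=11, a=3
  step 3: m=17, q=39, a=1
  step 4: m=22, q=6, a=8
  step 5: m=26, q=7, a=7
  step 6: m=23, q=27, a=1
  step 7: m=4, q=26, a=1
  step 8: m=22, q=9, a=5
  step 9: m=23, q=21, a=2
  step 10: m=19, q=17, a=2
  step 11: m=15, q=29, a=1
  step 12: m=14, q=18, a=2
  step 13: m=22, q=13, a=3
  step 14: m=17, q=33, a=1
  step 15: m=16, q=14, a=3
  step 16: m=26, q=3, a=17
  step 17: m=25, q=31, a=1
  step 18: m=6, q=22, a=1
  step 19: m=16, q=21, a=2
  step 20: m=26, q=2, a=26
  step 21: m=26, q=21, a=2
  step 22: m=16, q=22, a=1
  step 23: m=6, q=31, a=1
  step 24: m=25, q=3, a=17
  step 25: m=26, q=14, a=3
  step 26: m=16, q=33, a=1
  step 27: m=17, q=13, a=3
  step 28: m=22, q=18, a=2
  step 29: m=14, q=29, a=1
  step 30: m=15, q=17, a=2
  step 31: m=19, q=21, a=2
  step 32: m=23, q=9, a=5
  step 33: m=22, q=26, a=1
  step 34: m=4, q=27, a=1
  step 35: m=23, q=7, a=7
  step 36: m=26, q=6, a=8
  step 37: m=22, q=39, a=1
  step 38: m=17, q=11, a=3
  step 39: m=16, q=42, a=1
  step 40: m=26, q=1, a=52
a_40 = 2*a_0 = 52, so the period closes here.
sqrt(718) = [26; 1, 3, 1, 8, 7, 1, 1, 5, 2, 2, 1, 2, 3, 1, 3, 17, 1, 1, 2, 26, 2, 1, 1, 17, 3, 1, 3, 2, 1, 2, 2, 5, 1, 1, 7, 8, 1, 3, 1, 52]
Period length = 40

40


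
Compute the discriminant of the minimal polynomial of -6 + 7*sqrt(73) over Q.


The element -6 + 7*sqrt(73) has minimal polynomial:
x^2 + 12*x - 3541
Discriminant = (12)^2 - 4*(-3541)
= 144 + 14164
= 14308

14308


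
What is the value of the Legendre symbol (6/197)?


p = 197 is prime, so compute (6/197) with the reciprocity algorithm (Jacobi-symbol steps: pull out 2s via (2/n), flip via reciprocity, reduce):
  pull out 2: (2/197) = -1  (since 197 mod 8 = 5)
  reciprocity: (3/197) -> +(197/3)
  reduce: (2/3)
  pull out 2: (2/3) = -1  (since 3 mod 8 = 3)
  (1/3) = 1
Product of signs = 1
(6/197) = 1

1


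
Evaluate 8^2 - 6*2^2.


x^2 - d*y^2
= 8^2 - 6*2^2
= 64 - 24
= 40

40


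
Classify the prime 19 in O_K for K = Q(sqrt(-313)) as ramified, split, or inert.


K = Q(sqrt(-313)). Since d mod 4 = 3, disc(K) = -1252.
Check p | disc: -1252 mod 19 = 2.
p does not divide disc. Compute Legendre symbol (d/p):
10^((19-1)/2) mod 19 = -1
(d/p) = -1, so p is inert: (p) stays prime with e=1, f=2, g=1.
Therefore p is inert.

inert


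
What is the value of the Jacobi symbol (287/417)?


Compute (287/417) via quadratic reciprocity:
  reciprocity: (287/417) -> +(417/287)
  reduce: (130/287)
  pull out 2: (2/287) = +1  (since 287 mod 8 = 7)
  reciprocity: (65/287) -> +(287/65)
  reduce: (27/65)
  reciprocity: (27/65) -> +(65/27)
  reduce: (11/27)
  reciprocity: (11/27) -> -(27/11)
  reduce: (5/11)
  reciprocity: (5/11) -> +(11/5)
  reduce: (1/5)
  (1/5) = 1
Product of signs = -1

-1


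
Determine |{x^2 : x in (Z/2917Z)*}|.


For prime p, the number of non-zero quadratic residues is (p-1)/2.
= (2917-1)/2
= 1458

1458


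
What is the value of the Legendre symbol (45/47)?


p = 47 is prime, so compute (45/47) with the reciprocity algorithm (Jacobi-symbol steps: pull out 2s via (2/n), flip via reciprocity, reduce):
  reciprocity: (45/47) -> +(47/45)
  reduce: (2/45)
  pull out 2: (2/45) = -1  (since 45 mod 8 = 5)
  (1/45) = 1
Product of signs = -1
(45/47) = -1

-1


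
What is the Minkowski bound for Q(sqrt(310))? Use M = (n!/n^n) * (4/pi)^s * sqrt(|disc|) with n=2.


d = 310, d mod 4 = 2, so disc(K) = 4d = 1240; |disc(K)| = 1240
Real quadratic field, so n = 2, s = r2 = 0, r1 = 2
M = (n!/n^n) * (4/pi)^s * sqrt(|disc(K)|) = (2!/2^2) * (4/pi)^0 * sqrt(1240)
= 0.5 * 1.000000 * 35.213634
= 17.6068

17.6068


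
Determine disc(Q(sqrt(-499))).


For K = Q(sqrt(d)) with d squarefree: disc(K) = d if d = 1 mod 4, and disc(K) = 4d if d = 2 or 3 mod 4.
Here d = -499, and d mod 4 = 1.
d = 1 mod 4 (O_K = Z[(1+sqrt(d))/2]), so disc(K) = d = -499

-499


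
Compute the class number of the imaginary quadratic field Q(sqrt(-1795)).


K = Q(sqrt(-1795)). d mod 4 = 1, so D = disc(K) = d = -1795
h(K) equals the number of primitive reduced positive-definite forms (a, b, c) = a*x^2 + b*x*y + c*y^2 with b^2 - 4ac = D,
where reduced means |b| <= a <= c, with b >= 0 whenever |b| = a or a = c, and primitive means gcd(a, b, c) = 1.
Reduced forces 3a^2 <= |D| = 1795, so 1 <= a <= 24; b must have the parity of D, and c = (b^2 - D)/(4a) must be an integer >= a.
Enumerate a = 1..24, b in [-a, a]:
  a=1: (1, 1, 449)  [1]
  a=2..4: none
  a=5: (5, 5, 91)  [1]
  a=6: none
  a=7: (7, -5, 65), (7, 5, 65)  [2]
  a=8..10: none
  a=11: (11, -3, 41), (11, 3, 41)  [2]
  a=12: none
  a=13: (13, -5, 35), (13, 5, 35)  [2]
  a=14..24: none
Total reduced forms: 1 + 1 + 2 + 2 + 2 = 8
h = 8

8


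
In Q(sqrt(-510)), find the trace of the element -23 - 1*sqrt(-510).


Tr(a + b*sqrt(d)) = (a + b*sqrt(d)) + (a - b*sqrt(d)) = 2a
= 2 * (-23)
= -46

-46


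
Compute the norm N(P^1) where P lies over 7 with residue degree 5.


N(P^a) = p^(a*f)
= 7^(1*5)
= 7^5
= 16807

16807


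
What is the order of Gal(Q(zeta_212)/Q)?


|Gal(Q(zeta_212)/Q)| = phi(212)
= 104

104


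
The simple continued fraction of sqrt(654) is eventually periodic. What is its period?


Run the CF algorithm for sqrt(654).
a_0 = floor(sqrt(654)) = 25; set m_0=0, q_0=1.
Recurrence: m' = q*a - m,  q' = (d - m'^2)/q,  a' = floor((a_0 + m')/q').
  step 1: m=25, q=29, a=1
  step 2: m=4, q=22, a=1
  step 3: m=18, q=15, a=2
  step 4: m=12, q=34, a=1
  step 5: m=22, q=5, a=9
  step 6: m=23, q=25, a=1
  step 7: m=2, q=26, a=1
  step 8: m=24, q=3, a=16
  step 9: m=24, q=26, a=1
  step 10: m=2, q=25, a=1
  step 11: m=23, q=5, a=9
  step 12: m=22, q=34, a=1
  step 13: m=12, q=15, a=2
  step 14: m=18, q=22, a=1
  step 15: m=4, q=29, a=1
  step 16: m=25, q=1, a=50
a_16 = 2*a_0 = 50, so the period closes here.
sqrt(654) = [25; 1, 1, 2, 1, 9, 1, 1, 16, 1, 1, 9, 1, 2, 1, 1, 50]
Period length = 16

16


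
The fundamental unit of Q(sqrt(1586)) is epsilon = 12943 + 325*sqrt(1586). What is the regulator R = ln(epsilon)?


epsilon = 12943 + 325*sqrt(1586)
= 25886.0000
R = ln(25886.0000)
= 10.1615

10.1615


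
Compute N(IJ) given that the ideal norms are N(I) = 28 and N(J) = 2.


N(IJ) = N(I) * N(J)
= 28 * 2
= 56

56


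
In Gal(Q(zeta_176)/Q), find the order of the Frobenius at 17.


The Frobenius at p in Gal(Q(zeta_n)/Q) = (Z/nZ)* is the class of p, so its order is ord_176(17), the smallest k >= 1 with 17^k = 1 mod 176.
n = 176 = 2^4 * 11, phi(176) = 80; the order divides phi(n).
Divisors of 80: 1, 2, 4, 5, 8, 10, 16, 20, 40, 80
Repeated squaring mod 176: 17^1 = 17, 17^2 = 113, 17^4 = 97, 17^8 = 81, 17^16 = 49, 17^32 = 113, 17^64 = 97
Test divisors in increasing order:
  k=1: 17^1 = 17 mod 176
  k=2: 17^2 = 113 mod 176
  k=4: 17^4 = 97 mod 176
  k=5: 17^5 = 97 * 17 = 65 mod 176
  k=8: 17^8 = 81 mod 176
  k=10: 17^10 = 81 * 113 = 1 mod 176  <- first divisor giving 1
Order = 10

10


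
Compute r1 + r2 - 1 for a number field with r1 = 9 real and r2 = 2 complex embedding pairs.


By Dirichlet's unit theorem:
rank = r1 + r2 - 1
= 9 + 2 - 1
= 10

10


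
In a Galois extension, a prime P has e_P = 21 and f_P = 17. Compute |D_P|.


|D_P| = e * f
= 21 * 17
= 357

357


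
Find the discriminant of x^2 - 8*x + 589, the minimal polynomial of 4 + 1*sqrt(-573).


The element 4 + 1*sqrt(-573) has minimal polynomial:
x^2 - 8*x + 589
Discriminant = (-8)^2 - 4*(589)
= 64 - 2356
= -2292

-2292


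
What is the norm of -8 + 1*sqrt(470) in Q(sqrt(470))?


N(a + b*sqrt(d)) = a^2 - d*b^2
= (-8)^2 - (470)*(1)^2
= 64 - 470
= -406

-406


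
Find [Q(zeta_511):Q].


The degree equals Euler's totient phi(511).
511 = 7 * 73
phi(511) = 432

432


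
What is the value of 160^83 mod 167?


p = 167 is prime and the exponent is (p-1)/2 = 83, so by Euler's criterion 160^83 = (160/167) = +1 or -1 mod 167.
Compute by square-and-multiply:
  83 = 64 + 16 + 2 + 1 (binary 1010011)
  Repeated squaring mod 167: 160^1 = 160, 160^2 = 49, 160^4 = 63, 160^8 = 128, 160^16 = 18, 160^32 = 157, 160^64 = 100
  160^83 = 160^64 * 160^16 * 160^2 * 160^1 = 100 * 18 * 49 * 160 mod 167
    100 * 18 = 1800 = 130 mod 167
    130 * 49 = 6370 = 24 mod 167
    24 * 160 = 3840 = 166 mod 167
  160^83 = 166 mod 167
Result 166 = p - 1 = -1 mod 167: 160 is a quadratic non-residue mod 167. As a residue in [0, p-1] the value is 166.
160^83 mod 167 = 166

166


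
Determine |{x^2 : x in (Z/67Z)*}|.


For prime p, the number of non-zero quadratic residues is (p-1)/2.
= (67-1)/2
= 33

33


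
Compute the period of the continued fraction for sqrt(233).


Run the CF algorithm for sqrt(233).
a_0 = floor(sqrt(233)) = 15; set m_0=0, q_0=1.
Recurrence: m' = q*a - m,  q' = (d - m'^2)/q,  a' = floor((a_0 + m')/q').
  step 1: m=15, q=8, a=3
  step 2: m=9, q=19, a=1
  step 3: m=10, q=7, a=3
  step 4: m=11, q=16, a=1
  step 5: m=5, q=13, a=1
  step 6: m=8, q=13, a=1
  step 7: m=5, q=16, a=1
  step 8: m=11, q=7, a=3
  step 9: m=10, q=19, a=1
  step 10: m=9, q=8, a=3
  step 11: m=15, q=1, a=30
a_11 = 2*a_0 = 30, so the period closes here.
sqrt(233) = [15; 3, 1, 3, 1, 1, 1, 1, 3, 1, 3, 30]
Period length = 11

11


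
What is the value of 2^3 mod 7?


p = 7 is prime and the exponent is (p-1)/2 = 3, so by Euler's criterion 2^3 = (2/7) = +1 or -1 mod 7.
Compute by square-and-multiply:
  3 = 2 + 1 (binary 11)
  Repeated squaring mod 7: 2^1 = 2, 2^2 = 4
  2^3 = 2^2 * 2^1 = 4 * 2 mod 7
    4 * 2 = 8 = 1 mod 7
  2^3 = 1 mod 7
Result 1: 2 is a quadratic residue mod 7.
2^3 mod 7 = 1

1


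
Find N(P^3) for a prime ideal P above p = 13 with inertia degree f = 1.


N(P^a) = p^(a*f)
= 13^(3*1)
= 13^3
= 2197

2197


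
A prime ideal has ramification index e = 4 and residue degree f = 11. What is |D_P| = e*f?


|D_P| = e * f
= 4 * 11
= 44

44


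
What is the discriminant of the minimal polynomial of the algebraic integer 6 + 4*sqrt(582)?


The element 6 + 4*sqrt(582) has minimal polynomial:
x^2 - 12*x - 9276
Discriminant = (-12)^2 - 4*(-9276)
= 144 + 37104
= 37248

37248


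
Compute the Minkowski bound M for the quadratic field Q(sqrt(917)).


d = 917, d mod 4 = 1, so disc(K) = d = 917; |disc(K)| = 917
Real quadratic field, so n = 2, s = r2 = 0, r1 = 2
M = (n!/n^n) * (4/pi)^s * sqrt(|disc(K)|) = (2!/2^2) * (4/pi)^0 * sqrt(917)
= 0.5 * 1.000000 * 30.282008
= 15.1410

15.1410


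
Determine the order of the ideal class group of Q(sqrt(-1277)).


K = Q(sqrt(-1277)). d mod 4 = 3, so D = disc(K) = 4d = -5108
h(K) equals the number of primitive reduced positive-definite forms (a, b, c) = a*x^2 + b*x*y + c*y^2 with b^2 - 4ac = D,
where reduced means |b| <= a <= c, with b >= 0 whenever |b| = a or a = c, and primitive means gcd(a, b, c) = 1.
Reduced forces 3a^2 <= |D| = 5108, so 1 <= a <= 41; b must have the parity of D, and c = (b^2 - D)/(4a) must be an integer >= a.
Enumerate a = 1..41, b in [-a, a]:
  a=1: (1, 0, 1277)  [1]
  a=2: (2, 2, 639)  [1]
  a=3: (3, -2, 426), (3, 2, 426)  [2]
  a=4..5: none
  a=6: (6, -2, 213), (6, 2, 213)  [2]
  a=7: (7, -4, 183), (7, 4, 183)  [2]
  a=8: none
  a=9: (9, -2, 142), (9, 2, 142)  [2]
  a=10..12: none
  a=13: (13, -12, 101), (13, 12, 101)  [2]
  a=14: (14, -10, 93), (14, 10, 93)  [2]
  a=15..16: none
  a=17: (17, -14, 78), (17, 14, 78)  [2]
  a=18: (18, -2, 71), (18, 2, 71)  [2]
  a=19..20: none
  a=21: (21, -10, 62), (21, -4, 61), (21, 4, 61), (21, 10, 62)  [4]
  a=22..25: none
  a=26: (26, -14, 51), (26, 14, 51)  [2]
  a=27: (27, -20, 51), (27, 20, 51)  [2]
  a=28: none
  a=29: (29, -24, 49), (29, 24, 49)  [2]
  a=30: none
  a=31: (31, -10, 42), (31, 10, 42)  [2]
  a=32..33: none
  a=34: (34, -14, 39), (34, 14, 39)  [2]
  a=35..38: none
  a=39: (39, -38, 42), (39, 38, 42)  [2]
  a=40..41: none
Total reduced forms: 1 + 1 + 2 + 2 + 2 + 2 + 2 + 2 + 2 + 2 + 4 + 2 + 2 + 2 + 2 + 2 + 2 = 34
h = 34

34


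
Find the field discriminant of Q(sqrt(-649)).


For K = Q(sqrt(d)) with d squarefree: disc(K) = d if d = 1 mod 4, and disc(K) = 4d if d = 2 or 3 mod 4.
Here d = -649, and d mod 4 = 3.
d = 3 mod 4, not 1 (O_K = Z[sqrt(d)]), so disc(K) = 4d = 4 * (-649) = -2596

-2596


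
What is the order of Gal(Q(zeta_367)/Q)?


|Gal(Q(zeta_367)/Q)| = phi(367)
= 366

366


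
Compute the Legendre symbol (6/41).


p = 41 is prime, so compute (6/41) with the reciprocity algorithm (Jacobi-symbol steps: pull out 2s via (2/n), flip via reciprocity, reduce):
  pull out 2: (2/41) = +1  (since 41 mod 8 = 1)
  reciprocity: (3/41) -> +(41/3)
  reduce: (2/3)
  pull out 2: (2/3) = -1  (since 3 mod 8 = 3)
  (1/3) = 1
Product of signs = -1
(6/41) = -1

-1


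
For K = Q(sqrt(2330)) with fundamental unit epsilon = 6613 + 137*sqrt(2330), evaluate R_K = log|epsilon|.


epsilon = 6613 + 137*sqrt(2330)
= 13226.0001
R = ln(13226.0001)
= 9.4899

9.4899


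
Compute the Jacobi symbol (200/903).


Compute (200/903) via quadratic reciprocity:
  pull out 2: (2/903) = +1  (since 903 mod 8 = 7)
  pull out 2: (2/903) = +1  (since 903 mod 8 = 7)
  pull out 2: (2/903) = +1  (since 903 mod 8 = 7)
  reciprocity: (25/903) -> +(903/25)
  reduce: (3/25)
  reciprocity: (3/25) -> +(25/3)
  reduce: (1/3)
  (1/3) = 1
Product of signs = 1

1


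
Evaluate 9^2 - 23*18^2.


x^2 - d*y^2
= 9^2 - 23*18^2
= 81 - 7452
= -7371

-7371


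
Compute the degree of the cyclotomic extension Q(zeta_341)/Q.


The degree equals Euler's totient phi(341).
341 = 11 * 31
phi(341) = 300

300


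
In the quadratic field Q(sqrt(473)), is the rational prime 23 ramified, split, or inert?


K = Q(sqrt(473)). Since d mod 4 = 1, disc(K) = 473.
Check p | disc: 473 mod 23 = 13.
p does not divide disc. Compute Legendre symbol (d/p):
13^((23-1)/2) mod 23 = 1
(d/p) = 1, so p splits: (p) = P*P' with e=1, f=1, g=2.
Therefore p is split.

split


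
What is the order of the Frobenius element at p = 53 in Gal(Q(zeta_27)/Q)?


The Frobenius at p in Gal(Q(zeta_n)/Q) = (Z/nZ)* is the class of p, so its order is ord_27(53), the smallest k >= 1 with 53^k = 1 mod 27.
n = 27 = 3^3, phi(27) = 18; the order divides phi(n).
Divisors of 18: 1, 2, 3, 6, 9, 18
Repeated squaring mod 27: 53^1 = 26, 53^2 = 1, 53^4 = 1, 53^8 = 1, 53^16 = 1
Test divisors in increasing order:
  k=1: 53^1 = 26 mod 27
  k=2: 53^2 = 1 mod 27  <- first divisor giving 1
Order = 2

2


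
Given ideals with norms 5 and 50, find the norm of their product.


N(IJ) = N(I) * N(J)
= 5 * 50
= 250

250


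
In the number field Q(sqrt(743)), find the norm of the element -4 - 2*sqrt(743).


N(a + b*sqrt(d)) = a^2 - d*b^2
= (-4)^2 - (743)*(-2)^2
= 16 - 2972
= -2956

-2956


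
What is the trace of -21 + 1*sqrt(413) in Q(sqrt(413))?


Tr(a + b*sqrt(d)) = (a + b*sqrt(d)) + (a - b*sqrt(d)) = 2a
= 2 * (-21)
= -42

-42


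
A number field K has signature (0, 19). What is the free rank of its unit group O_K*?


By Dirichlet's unit theorem:
rank = r1 + r2 - 1
= 0 + 19 - 1
= 18

18


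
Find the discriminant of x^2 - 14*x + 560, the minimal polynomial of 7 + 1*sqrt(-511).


The element 7 + 1*sqrt(-511) has minimal polynomial:
x^2 - 14*x + 560
Discriminant = (-14)^2 - 4*(560)
= 196 - 2240
= -2044

-2044


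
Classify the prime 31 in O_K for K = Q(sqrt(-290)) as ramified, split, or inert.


K = Q(sqrt(-290)). Since d mod 4 = 2, disc(K) = -1160.
Check p | disc: -1160 mod 31 = 18.
p does not divide disc. Compute Legendre symbol (d/p):
20^((31-1)/2) mod 31 = 1
(d/p) = 1, so p splits: (p) = P*P' with e=1, f=1, g=2.
Therefore p is split.

split


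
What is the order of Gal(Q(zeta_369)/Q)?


|Gal(Q(zeta_369)/Q)| = phi(369)
= 240

240


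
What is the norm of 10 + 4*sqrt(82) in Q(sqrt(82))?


N(a + b*sqrt(d)) = a^2 - d*b^2
= (10)^2 - (82)*(4)^2
= 100 - 1312
= -1212

-1212


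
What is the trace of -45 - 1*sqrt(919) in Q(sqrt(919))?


Tr(a + b*sqrt(d)) = (a + b*sqrt(d)) + (a - b*sqrt(d)) = 2a
= 2 * (-45)
= -90

-90


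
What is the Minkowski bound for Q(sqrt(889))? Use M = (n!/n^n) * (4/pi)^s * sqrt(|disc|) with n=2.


d = 889, d mod 4 = 1, so disc(K) = d = 889; |disc(K)| = 889
Real quadratic field, so n = 2, s = r2 = 0, r1 = 2
M = (n!/n^n) * (4/pi)^s * sqrt(|disc(K)|) = (2!/2^2) * (4/pi)^0 * sqrt(889)
= 0.5 * 1.000000 * 29.816103
= 14.9081

14.9081


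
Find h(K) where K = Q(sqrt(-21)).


K = Q(sqrt(-21)). d mod 4 = 3, so D = disc(K) = 4d = -84
h(K) equals the number of primitive reduced positive-definite forms (a, b, c) = a*x^2 + b*x*y + c*y^2 with b^2 - 4ac = D,
where reduced means |b| <= a <= c, with b >= 0 whenever |b| = a or a = c, and primitive means gcd(a, b, c) = 1.
Reduced forces 3a^2 <= |D| = 84, so 1 <= a <= 5; b must have the parity of D, and c = (b^2 - D)/(4a) must be an integer >= a.
Enumerate a = 1..5, b in [-a, a]:
  a=1: (1, 0, 21)  [1]
  a=2: (2, 2, 11)  [1]
  a=3: (3, 0, 7)  [1]
  a=4: none
  a=5: (5, 4, 5)  [1]
Total reduced forms: 1 + 1 + 1 + 1 = 4
h = 4

4


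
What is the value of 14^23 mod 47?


p = 47 is prime and the exponent is (p-1)/2 = 23, so by Euler's criterion 14^23 = (14/47) = +1 or -1 mod 47.
Compute by square-and-multiply:
  23 = 16 + 4 + 2 + 1 (binary 10111)
  Repeated squaring mod 47: 14^1 = 14, 14^2 = 8, 14^4 = 17, 14^8 = 7, 14^16 = 2
  14^23 = 14^16 * 14^4 * 14^2 * 14^1 = 2 * 17 * 8 * 14 mod 47
    2 * 17 = 34 = 34 mod 47
    34 * 8 = 272 = 37 mod 47
    37 * 14 = 518 = 1 mod 47
  14^23 = 1 mod 47
Result 1: 14 is a quadratic residue mod 47.
14^23 mod 47 = 1

1


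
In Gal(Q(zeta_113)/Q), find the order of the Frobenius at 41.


The Frobenius at p in Gal(Q(zeta_n)/Q) = (Z/nZ)* is the class of p, so its order is ord_113(41), the smallest k >= 1 with 41^k = 1 mod 113.
n = 113 = 113, phi(113) = 112; the order divides phi(n).
Divisors of 112: 1, 2, 4, 7, 8, 14, 16, 28, 56, 112
Repeated squaring mod 113: 41^1 = 41, 41^2 = 99, 41^4 = 83, 41^8 = 109, 41^16 = 16, 41^32 = 30, 41^64 = 109
Test divisors in increasing order:
  k=1: 41^1 = 41 mod 113
  k=2: 41^2 = 99 mod 113
  k=4: 41^4 = 83 mod 113
  k=7: 41^7 = 83 * 99 * 41 = 44 mod 113
  k=8: 41^8 = 109 mod 113
  k=14: 41^14 = 109 * 83 * 99 = 15 mod 113
  k=16: 41^16 = 16 mod 113
  k=28: 41^28 = 16 * 109 * 83 = 112 mod 113
  k=56: 41^56 = 30 * 16 * 109 = 1 mod 113  <- first divisor giving 1
Order = 56

56


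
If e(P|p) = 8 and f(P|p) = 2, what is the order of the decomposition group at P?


|D_P| = e * f
= 8 * 2
= 16

16


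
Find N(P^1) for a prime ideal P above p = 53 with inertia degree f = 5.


N(P^a) = p^(a*f)
= 53^(1*5)
= 53^5
= 418195493

418195493


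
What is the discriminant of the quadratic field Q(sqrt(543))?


For K = Q(sqrt(d)) with d squarefree: disc(K) = d if d = 1 mod 4, and disc(K) = 4d if d = 2 or 3 mod 4.
Here d = 543, and d mod 4 = 3.
d = 3 mod 4, not 1 (O_K = Z[sqrt(d)]), so disc(K) = 4d = 4 * (543) = 2172

2172


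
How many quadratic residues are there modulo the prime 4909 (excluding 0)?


For prime p, the number of non-zero quadratic residues is (p-1)/2.
= (4909-1)/2
= 2454

2454


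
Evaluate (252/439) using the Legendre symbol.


p = 439 is prime, so compute (252/439) with the reciprocity algorithm (Jacobi-symbol steps: pull out 2s via (2/n), flip via reciprocity, reduce):
  pull out 2: (2/439) = +1  (since 439 mod 8 = 7)
  pull out 2: (2/439) = +1  (since 439 mod 8 = 7)
  reciprocity: (63/439) -> -(439/63)
  reduce: (61/63)
  reciprocity: (61/63) -> +(63/61)
  reduce: (2/61)
  pull out 2: (2/61) = -1  (since 61 mod 8 = 5)
  (1/61) = 1
Product of signs = 1
(252/439) = 1

1


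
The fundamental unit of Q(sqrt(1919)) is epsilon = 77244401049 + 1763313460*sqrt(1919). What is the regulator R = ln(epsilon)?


epsilon = 77244401049 + 1763313460*sqrt(1919)
= 1.5449e+11
R = ln(1.5449e+11)
= 25.7634

25.7634


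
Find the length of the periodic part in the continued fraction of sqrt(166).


Run the CF algorithm for sqrt(166).
a_0 = floor(sqrt(166)) = 12; set m_0=0, q_0=1.
Recurrence: m' = q*a - m,  q' = (d - m'^2)/q,  a' = floor((a_0 + m')/q').
  step 1: m=12, q=22, a=1
  step 2: m=10, q=3, a=7
  step 3: m=11, q=15, a=1
  step 4: m=4, q=10, a=1
  step 5: m=6, q=13, a=1
  step 6: m=7, q=9, a=2
  step 7: m=11, q=5, a=4
  step 8: m=9, q=17, a=1
  step 9: m=8, q=6, a=3
  step 10: m=10, q=11, a=2
  step 11: m=12, q=2, a=12
  step 12: m=12, q=11, a=2
  step 13: m=10, q=6, a=3
  step 14: m=8, q=17, a=1
  step 15: m=9, q=5, a=4
  step 16: m=11, q=9, a=2
  step 17: m=7, q=13, a=1
  step 18: m=6, q=10, a=1
  step 19: m=4, q=15, a=1
  step 20: m=11, q=3, a=7
  step 21: m=10, q=22, a=1
  step 22: m=12, q=1, a=24
a_22 = 2*a_0 = 24, so the period closes here.
sqrt(166) = [12; 1, 7, 1, 1, 1, 2, 4, 1, 3, 2, 12, 2, 3, 1, 4, 2, 1, 1, 1, 7, 1, 24]
Period length = 22

22


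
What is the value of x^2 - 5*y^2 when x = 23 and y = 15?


x^2 - d*y^2
= 23^2 - 5*15^2
= 529 - 1125
= -596

-596


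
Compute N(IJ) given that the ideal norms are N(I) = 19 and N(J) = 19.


N(IJ) = N(I) * N(J)
= 19 * 19
= 361

361


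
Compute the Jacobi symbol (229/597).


Compute (229/597) via quadratic reciprocity:
  reciprocity: (229/597) -> +(597/229)
  reduce: (139/229)
  reciprocity: (139/229) -> +(229/139)
  reduce: (90/139)
  pull out 2: (2/139) = -1  (since 139 mod 8 = 3)
  reciprocity: (45/139) -> +(139/45)
  reduce: (4/45)
  pull out 2: (2/45) = -1  (since 45 mod 8 = 5)
  pull out 2: (2/45) = -1  (since 45 mod 8 = 5)
  (1/45) = 1
Product of signs = -1

-1


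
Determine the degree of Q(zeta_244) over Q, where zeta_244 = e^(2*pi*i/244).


The degree equals Euler's totient phi(244).
244 = 2^2 * 61
phi(244) = 120

120


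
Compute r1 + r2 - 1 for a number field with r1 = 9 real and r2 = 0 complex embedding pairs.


By Dirichlet's unit theorem:
rank = r1 + r2 - 1
= 9 + 0 - 1
= 8

8


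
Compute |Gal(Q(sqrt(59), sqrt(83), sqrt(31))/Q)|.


The 3 square roots of distinct primes are multiplicatively independent over Q,
so [K:Q] = 2^3 and Gal(K/Q) is isomorphic to (Z/2Z)^3.
|Gal| = 2^3 = 8

8


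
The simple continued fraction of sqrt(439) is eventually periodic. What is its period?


Run the CF algorithm for sqrt(439).
a_0 = floor(sqrt(439)) = 20; set m_0=0, q_0=1.
Recurrence: m' = q*a - m,  q' = (d - m'^2)/q,  a' = floor((a_0 + m')/q').
  step 1: m=20, q=39, a=1
  step 2: m=19, q=2, a=19
  step 3: m=19, q=39, a=1
  step 4: m=20, q=1, a=40
a_4 = 2*a_0 = 40, so the period closes here.
sqrt(439) = [20; 1, 19, 1, 40]
Period length = 4

4


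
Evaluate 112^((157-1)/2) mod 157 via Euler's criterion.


p = 157 is prime and the exponent is (p-1)/2 = 78, so by Euler's criterion 112^78 = (112/157) = +1 or -1 mod 157.
Compute by square-and-multiply:
  78 = 64 + 8 + 4 + 2 (binary 1001110)
  Repeated squaring mod 157: 112^1 = 112, 112^2 = 141, 112^4 = 99, 112^8 = 67, 112^16 = 93, 112^32 = 14, 112^64 = 39
  112^78 = 112^64 * 112^8 * 112^4 * 112^2 = 39 * 67 * 99 * 141 mod 157
    39 * 67 = 2613 = 101 mod 157
    101 * 99 = 9999 = 108 mod 157
    108 * 141 = 15228 = 156 mod 157
  112^78 = 156 mod 157
Result 156 = p - 1 = -1 mod 157: 112 is a quadratic non-residue mod 157. As a residue in [0, p-1] the value is 156.
112^78 mod 157 = 156

156


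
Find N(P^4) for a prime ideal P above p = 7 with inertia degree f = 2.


N(P^a) = p^(a*f)
= 7^(4*2)
= 7^8
= 5764801

5764801


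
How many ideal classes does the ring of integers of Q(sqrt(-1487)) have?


K = Q(sqrt(-1487)). d mod 4 = 1, so D = disc(K) = d = -1487
h(K) equals the number of primitive reduced positive-definite forms (a, b, c) = a*x^2 + b*x*y + c*y^2 with b^2 - 4ac = D,
where reduced means |b| <= a <= c, with b >= 0 whenever |b| = a or a = c, and primitive means gcd(a, b, c) = 1.
Reduced forces 3a^2 <= |D| = 1487, so 1 <= a <= 22; b must have the parity of D, and c = (b^2 - D)/(4a) must be an integer >= a.
Enumerate a = 1..22, b in [-a, a]:
  a=1: (1, 1, 372)  [1]
  a=2: (2, -1, 186), (2, 1, 186)  [2]
  a=3: (3, -1, 124), (3, 1, 124)  [2]
  a=4: (4, -1, 93), (4, 1, 93)  [2]
  a=5: none
  a=6: (6, -5, 63), (6, -1, 62), (6, 1, 62), (6, 5, 63)  [4]
  a=7: (7, -5, 54), (7, 5, 54)  [2]
  a=8: (8, -7, 48), (8, 7, 48)  [2]
  a=9: (9, -5, 42), (9, 5, 42)  [2]
  a=10: none
  a=11: (11, -3, 34), (11, 3, 34)  [2]
  a=12: (12, -7, 32), (12, -1, 31), (12, 1, 31), (12, 7, 32)  [4]
  a=13: none
  a=14: (14, -9, 28), (14, -5, 27), (14, 5, 27), (14, 9, 28)  [4]
  a=15: none
  a=16: (16, -7, 24), (16, 7, 24)  [2]
  a=17: (17, -3, 22), (17, 3, 22)  [2]
  a=18: (18, -13, 23), (18, -5, 21), (18, 5, 21), (18, 13, 23)  [4]
  a=19..20: none
  a=21: (21, -19, 22), (21, 19, 22)  [2]
  a=22: none
Total reduced forms: 1 + 2 + 2 + 2 + 4 + 2 + 2 + 2 + 2 + 4 + 4 + 2 + 2 + 4 + 2 = 37
h = 37

37


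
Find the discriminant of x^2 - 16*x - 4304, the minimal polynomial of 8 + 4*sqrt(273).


The element 8 + 4*sqrt(273) has minimal polynomial:
x^2 - 16*x - 4304
Discriminant = (-16)^2 - 4*(-4304)
= 256 + 17216
= 17472

17472


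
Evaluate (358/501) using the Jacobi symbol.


Compute (358/501) via quadratic reciprocity:
  pull out 2: (2/501) = -1  (since 501 mod 8 = 5)
  reciprocity: (179/501) -> +(501/179)
  reduce: (143/179)
  reciprocity: (143/179) -> -(179/143)
  reduce: (36/143)
  pull out 2: (2/143) = +1  (since 143 mod 8 = 7)
  pull out 2: (2/143) = +1  (since 143 mod 8 = 7)
  reciprocity: (9/143) -> +(143/9)
  reduce: (8/9)
  pull out 2: (2/9) = +1  (since 9 mod 8 = 1)
  pull out 2: (2/9) = +1  (since 9 mod 8 = 1)
  pull out 2: (2/9) = +1  (since 9 mod 8 = 1)
  (1/9) = 1
Product of signs = 1

1


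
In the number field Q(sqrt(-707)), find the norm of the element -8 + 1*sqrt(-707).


N(a + b*sqrt(d)) = a^2 - d*b^2
= (-8)^2 - (-707)*(1)^2
= 64 + 707
= 771

771


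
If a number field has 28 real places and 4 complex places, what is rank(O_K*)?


By Dirichlet's unit theorem:
rank = r1 + r2 - 1
= 28 + 4 - 1
= 31

31


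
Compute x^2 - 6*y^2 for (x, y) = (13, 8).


x^2 - d*y^2
= 13^2 - 6*8^2
= 169 - 384
= -215

-215


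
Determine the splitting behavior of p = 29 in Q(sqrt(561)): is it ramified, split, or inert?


K = Q(sqrt(561)). Since d mod 4 = 1, disc(K) = 561.
Check p | disc: 561 mod 29 = 10.
p does not divide disc. Compute Legendre symbol (d/p):
10^((29-1)/2) mod 29 = -1
(d/p) = -1, so p is inert: (p) stays prime with e=1, f=2, g=1.
Therefore p is inert.

inert


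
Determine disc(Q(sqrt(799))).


For K = Q(sqrt(d)) with d squarefree: disc(K) = d if d = 1 mod 4, and disc(K) = 4d if d = 2 or 3 mod 4.
Here d = 799, and d mod 4 = 3.
d = 3 mod 4, not 1 (O_K = Z[sqrt(d)]), so disc(K) = 4d = 4 * (799) = 3196

3196


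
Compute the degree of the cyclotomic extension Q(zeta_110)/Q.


The degree equals Euler's totient phi(110).
110 = 2 * 5 * 11
phi(110) = 40

40


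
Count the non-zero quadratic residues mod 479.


For prime p, the number of non-zero quadratic residues is (p-1)/2.
= (479-1)/2
= 239

239


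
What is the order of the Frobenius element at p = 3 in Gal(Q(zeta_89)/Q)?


The Frobenius at p in Gal(Q(zeta_n)/Q) = (Z/nZ)* is the class of p, so its order is ord_89(3), the smallest k >= 1 with 3^k = 1 mod 89.
n = 89 = 89, phi(89) = 88; the order divides phi(n).
Divisors of 88: 1, 2, 4, 8, 11, 22, 44, 88
Repeated squaring mod 89: 3^1 = 3, 3^2 = 9, 3^4 = 81, 3^8 = 64, 3^16 = 2, 3^32 = 4, 3^64 = 16
Test divisors in increasing order:
  k=1: 3^1 = 3 mod 89
  k=2: 3^2 = 9 mod 89
  k=4: 3^4 = 81 mod 89
  k=8: 3^8 = 64 mod 89
  k=11: 3^11 = 64 * 9 * 3 = 37 mod 89
  k=22: 3^22 = 2 * 81 * 9 = 34 mod 89
  k=44: 3^44 = 4 * 64 * 81 = 88 mod 89
  k=88: 3^88 = 16 * 2 * 64 = 1 mod 89  <- first divisor giving 1
Order = 88

88


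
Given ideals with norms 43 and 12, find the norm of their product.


N(IJ) = N(I) * N(J)
= 43 * 12
= 516

516


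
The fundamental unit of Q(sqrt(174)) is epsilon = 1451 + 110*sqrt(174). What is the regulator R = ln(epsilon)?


epsilon = 1451 + 110*sqrt(174)
= 2901.9997
R = ln(2901.9997)
= 7.9732

7.9732


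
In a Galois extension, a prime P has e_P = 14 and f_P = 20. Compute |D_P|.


|D_P| = e * f
= 14 * 20
= 280

280


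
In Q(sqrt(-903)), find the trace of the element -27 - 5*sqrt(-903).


Tr(a + b*sqrt(d)) = (a + b*sqrt(d)) + (a - b*sqrt(d)) = 2a
= 2 * (-27)
= -54

-54


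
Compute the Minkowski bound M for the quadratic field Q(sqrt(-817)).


d = -817, d mod 4 = 3, so disc(K) = 4d = -3268; |disc(K)| = 3268
Imaginary quadratic field, so n = 2, s = r2 = 1, r1 = 0
M = (n!/n^n) * (4/pi)^s * sqrt(|disc(K)|) = (2!/2^2) * (4/pi)^1 * sqrt(3268)
= 0.5 * 1.273240 * 57.166424
= 36.3933

36.3933


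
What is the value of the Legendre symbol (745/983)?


p = 983 is prime, so compute (745/983) with the reciprocity algorithm (Jacobi-symbol steps: pull out 2s via (2/n), flip via reciprocity, reduce):
  reciprocity: (745/983) -> +(983/745)
  reduce: (238/745)
  pull out 2: (2/745) = +1  (since 745 mod 8 = 1)
  reciprocity: (119/745) -> +(745/119)
  reduce: (31/119)
  reciprocity: (31/119) -> -(119/31)
  reduce: (26/31)
  pull out 2: (2/31) = +1  (since 31 mod 8 = 7)
  reciprocity: (13/31) -> +(31/13)
  reduce: (5/13)
  reciprocity: (5/13) -> +(13/5)
  reduce: (3/5)
  reciprocity: (3/5) -> +(5/3)
  reduce: (2/3)
  pull out 2: (2/3) = -1  (since 3 mod 8 = 3)
  (1/3) = 1
Product of signs = 1
(745/983) = 1

1


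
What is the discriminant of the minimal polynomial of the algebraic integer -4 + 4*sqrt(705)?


The element -4 + 4*sqrt(705) has minimal polynomial:
x^2 + 8*x - 11264
Discriminant = (8)^2 - 4*(-11264)
= 64 + 45056
= 45120

45120


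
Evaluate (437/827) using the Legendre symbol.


p = 827 is prime, so compute (437/827) with the reciprocity algorithm (Jacobi-symbol steps: pull out 2s via (2/n), flip via reciprocity, reduce):
  reciprocity: (437/827) -> +(827/437)
  reduce: (390/437)
  pull out 2: (2/437) = -1  (since 437 mod 8 = 5)
  reciprocity: (195/437) -> +(437/195)
  reduce: (47/195)
  reciprocity: (47/195) -> -(195/47)
  reduce: (7/47)
  reciprocity: (7/47) -> -(47/7)
  reduce: (5/7)
  reciprocity: (5/7) -> +(7/5)
  reduce: (2/5)
  pull out 2: (2/5) = -1  (since 5 mod 8 = 5)
  (1/5) = 1
Product of signs = 1
(437/827) = 1

1


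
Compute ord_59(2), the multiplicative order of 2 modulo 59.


We want ord_59(2), the smallest k >= 1 with 2^k = 1 mod 59.
n = 59 = 59, phi(59) = 58; the order divides phi(n).
Divisors of 58: 1, 2, 29, 58
Repeated squaring mod 59: 2^1 = 2, 2^2 = 4, 2^4 = 16, 2^8 = 20, 2^16 = 46, 2^32 = 51
Test divisors in increasing order:
  k=1: 2^1 = 2 mod 59
  k=2: 2^2 = 4 mod 59
  k=29: 2^29 = 46 * 20 * 16 * 2 = 58 mod 59
  k=58: 2^58 = 51 * 46 * 20 * 4 = 1 mod 59  <- first divisor giving 1
Order = 58

58


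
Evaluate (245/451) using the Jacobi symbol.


Compute (245/451) via quadratic reciprocity:
  reciprocity: (245/451) -> +(451/245)
  reduce: (206/245)
  pull out 2: (2/245) = -1  (since 245 mod 8 = 5)
  reciprocity: (103/245) -> +(245/103)
  reduce: (39/103)
  reciprocity: (39/103) -> -(103/39)
  reduce: (25/39)
  reciprocity: (25/39) -> +(39/25)
  reduce: (14/25)
  pull out 2: (2/25) = +1  (since 25 mod 8 = 1)
  reciprocity: (7/25) -> +(25/7)
  reduce: (4/7)
  pull out 2: (2/7) = +1  (since 7 mod 8 = 7)
  pull out 2: (2/7) = +1  (since 7 mod 8 = 7)
  (1/7) = 1
Product of signs = 1

1


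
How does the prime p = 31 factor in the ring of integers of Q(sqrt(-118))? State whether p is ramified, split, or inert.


K = Q(sqrt(-118)). Since d mod 4 = 2, disc(K) = -472.
Check p | disc: -472 mod 31 = 24.
p does not divide disc. Compute Legendre symbol (d/p):
6^((31-1)/2) mod 31 = -1
(d/p) = -1, so p is inert: (p) stays prime with e=1, f=2, g=1.
Therefore p is inert.

inert


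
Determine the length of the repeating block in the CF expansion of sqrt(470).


Run the CF algorithm for sqrt(470).
a_0 = floor(sqrt(470)) = 21; set m_0=0, q_0=1.
Recurrence: m' = q*a - m,  q' = (d - m'^2)/q,  a' = floor((a_0 + m')/q').
  step 1: m=21, q=29, a=1
  step 2: m=8, q=14, a=2
  step 3: m=20, q=5, a=8
  step 4: m=20, q=14, a=2
  step 5: m=8, q=29, a=1
  step 6: m=21, q=1, a=42
a_6 = 2*a_0 = 42, so the period closes here.
sqrt(470) = [21; 1, 2, 8, 2, 1, 42]
Period length = 6

6


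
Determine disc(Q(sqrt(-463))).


For K = Q(sqrt(d)) with d squarefree: disc(K) = d if d = 1 mod 4, and disc(K) = 4d if d = 2 or 3 mod 4.
Here d = -463, and d mod 4 = 1.
d = 1 mod 4 (O_K = Z[(1+sqrt(d))/2]), so disc(K) = d = -463

-463
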